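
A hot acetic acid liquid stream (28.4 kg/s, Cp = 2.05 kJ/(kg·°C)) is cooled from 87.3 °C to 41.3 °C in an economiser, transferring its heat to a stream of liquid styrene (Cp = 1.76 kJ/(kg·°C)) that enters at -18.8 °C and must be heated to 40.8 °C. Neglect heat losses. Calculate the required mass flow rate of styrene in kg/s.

Heat released by hot stream: Q = 28.4 × 2.05 × (87.3 − 41.3) = 2678.1 kJ/s
Energy balance on cold side (adiabatic exchanger): Q = ṁ_c·Cp_c·(T_c,out − T_c,in)
ṁ_c = 2678.1 / [1.76 × (40.8 − -18.8)] = 25.531 kg/s

ṁ_c = 25.5 kg/s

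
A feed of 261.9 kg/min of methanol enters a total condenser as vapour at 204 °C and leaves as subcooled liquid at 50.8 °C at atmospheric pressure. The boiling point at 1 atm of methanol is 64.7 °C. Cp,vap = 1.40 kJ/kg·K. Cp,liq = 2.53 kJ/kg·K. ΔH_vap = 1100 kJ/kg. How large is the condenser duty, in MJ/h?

vapour 204→64.7 °C: -195.02 kJ/kg
condensation at 64.7 °C: -1100 kJ/kg
liquid 64.7→50.8 °C: -35.167 kJ/kg
Δh = -195.02 + -1100 + -35.167 = -1330.2 kJ/kg
Q = ṁ·Δh = 261.9 kg/min × -1330.2 kJ/kg = -348380 kJ/min
|Q| = 5806.3 kW = 20903 MJ/h

Q_c = 20900 MJ/h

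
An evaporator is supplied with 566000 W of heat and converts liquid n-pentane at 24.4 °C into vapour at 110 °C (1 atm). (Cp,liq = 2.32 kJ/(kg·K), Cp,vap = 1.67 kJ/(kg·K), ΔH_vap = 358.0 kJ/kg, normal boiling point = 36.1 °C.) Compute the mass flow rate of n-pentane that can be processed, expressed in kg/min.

ṁ = 66.8 kg/min

Δh = 2.32×(36.1−24.4) + 358.0 + 1.67×(110−36.1) = 508.56 kJ/kg
Q = 566000 W = 566 kJ/s = 33960 kJ/min
ṁ = Q/Δh = 33960 / 508.56 = 66.777 kg/min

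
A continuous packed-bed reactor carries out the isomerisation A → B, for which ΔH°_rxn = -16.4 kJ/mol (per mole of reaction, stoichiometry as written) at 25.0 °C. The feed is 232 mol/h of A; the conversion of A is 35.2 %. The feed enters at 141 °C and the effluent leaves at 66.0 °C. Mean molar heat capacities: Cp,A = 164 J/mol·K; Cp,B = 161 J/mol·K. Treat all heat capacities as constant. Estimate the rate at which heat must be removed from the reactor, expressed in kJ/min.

Q_out = 70.0 kJ/min

Extent of reaction ξ = 0.352 × 232 = 81.664 mol/h
Reaction term: ξ·ΔH°_rxn = 81.664 × -16.4 = -1339.3 kJ/h
Sensible, feed 141→25 °C: -4413.6 kJ/h
Outlet flows (mol/h): A 150.34, B 81.664
Sensible, products 25→66.0 °C: 1549.9 kJ/h
Q = ΔH = -4202.9 kJ/h = -1.1675 kW
Heat removed = 70.049 kJ/min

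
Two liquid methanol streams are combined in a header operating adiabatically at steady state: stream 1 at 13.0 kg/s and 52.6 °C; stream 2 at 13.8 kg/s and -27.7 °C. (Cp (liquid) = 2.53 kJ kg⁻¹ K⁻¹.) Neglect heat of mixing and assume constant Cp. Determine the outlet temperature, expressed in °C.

No heat crosses the boundary, so H_out = H_in.
Σ ṁᵢCp,ᵢTᵢ = 13.0×2.53×52.6 + 13.8×2.53×-27.7 = 762.9
Σ ṁᵢCp,ᵢ = 13.0×2.53 + 13.8×2.53 = 67.804
T_out = 762.9 / 67.804 = 11.251 °C

T_out = 11.3 °C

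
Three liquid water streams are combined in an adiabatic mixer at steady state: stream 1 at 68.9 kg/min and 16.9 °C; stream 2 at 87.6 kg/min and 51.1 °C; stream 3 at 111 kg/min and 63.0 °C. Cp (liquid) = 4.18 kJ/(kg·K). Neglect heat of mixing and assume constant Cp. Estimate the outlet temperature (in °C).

T_out = 47.2 °C

Energy balance with Q = 0: Σ ṁᵢCp,ᵢ(T_out − Tᵢ) = 0
Σ ṁᵢCp,ᵢTᵢ = 68.9×4.18×16.9 + 87.6×4.18×51.1 + 111×4.18×63.0 = 52809
Σ ṁᵢCp,ᵢ = 68.9×4.18 + 87.6×4.18 + 111×4.18 = 1118.1
T_out = 52809 / 1118.1 = 47.229 °C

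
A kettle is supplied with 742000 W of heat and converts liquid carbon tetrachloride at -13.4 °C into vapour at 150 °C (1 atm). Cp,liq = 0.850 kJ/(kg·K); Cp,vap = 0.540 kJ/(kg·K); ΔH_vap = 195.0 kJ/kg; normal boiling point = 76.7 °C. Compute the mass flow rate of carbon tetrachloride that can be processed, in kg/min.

Δh = 0.850×(76.7−-13.4) + 195.0 + 0.540×(150−76.7) = 311.17 kJ/kg
Q = 742000 W = 742 kJ/s = 44520 kJ/min
ṁ = Q/Δh = 44520 / 311.17 = 143.07 kg/min

ṁ = 143 kg/min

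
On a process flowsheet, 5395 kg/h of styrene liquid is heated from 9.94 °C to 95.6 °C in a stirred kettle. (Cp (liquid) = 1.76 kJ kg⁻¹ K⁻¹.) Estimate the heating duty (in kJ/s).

Q = ṁ·Cp·ΔT = 5395 × 1.76 × (95.6 − 9.94) = 813360 kJ/h
Converting: 813360 / 3600 s = 225.93 kW

Q = 226 kJ/s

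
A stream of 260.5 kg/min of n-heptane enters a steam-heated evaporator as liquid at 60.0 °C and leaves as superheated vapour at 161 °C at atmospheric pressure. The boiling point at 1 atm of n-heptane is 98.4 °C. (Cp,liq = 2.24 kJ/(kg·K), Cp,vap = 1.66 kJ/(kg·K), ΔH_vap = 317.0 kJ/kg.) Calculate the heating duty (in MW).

liquid 60.0→98.4 °C: 86.016 kJ/kg
vaporisation at 98.4 °C: 317 kJ/kg
vapour 98.4→161 °C: 103.92 kJ/kg
Δh = 86.016 + 317 + 103.92 = 506.93 kJ/kg
Q = ṁ·Δh = 260.5 kg/min × 506.93 kJ/kg = 132060 kJ/min
|Q| = 2200.9 kW = 2.2009 MW

Q = 2.20 MW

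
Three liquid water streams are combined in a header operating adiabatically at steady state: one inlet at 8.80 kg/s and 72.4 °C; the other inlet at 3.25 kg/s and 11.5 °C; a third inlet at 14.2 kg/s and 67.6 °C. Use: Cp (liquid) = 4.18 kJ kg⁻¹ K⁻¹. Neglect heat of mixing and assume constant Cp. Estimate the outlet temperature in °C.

T_out = 62.3 °C

No heat crosses the boundary, so H_out = H_in.
T_out = Σ ṁᵢCp,ᵢTᵢ / Σ ṁᵢCp,ᵢ
      = 6831.9 / 109.72 = 62.263 °C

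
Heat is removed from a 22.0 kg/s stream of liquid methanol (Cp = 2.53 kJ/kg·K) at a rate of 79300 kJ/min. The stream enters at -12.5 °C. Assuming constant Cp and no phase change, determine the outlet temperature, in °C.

Q = 79300 kJ/min = 1321.7 kJ/s
ΔT = Q/(ṁ·Cp) = 1321.7/(22.0×2.53) = 23.745 K
T_out = -12.5 − 23.745 = -36.245 °C

T_out = -36.2 °C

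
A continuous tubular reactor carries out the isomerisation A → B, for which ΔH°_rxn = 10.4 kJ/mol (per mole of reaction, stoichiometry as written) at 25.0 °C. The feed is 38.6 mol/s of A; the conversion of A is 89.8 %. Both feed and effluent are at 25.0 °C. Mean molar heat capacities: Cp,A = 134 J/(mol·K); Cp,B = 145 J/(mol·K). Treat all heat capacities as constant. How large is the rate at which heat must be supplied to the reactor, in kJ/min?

Extent of reaction ξ = 0.898 × 38.6 = 34.663 mol/s
Reaction term: ξ·ΔH°_rxn = 34.663 × 10.4 = 360.49 kJ/s
Q = ΔH = 360.49 kJ/s = 360.49 kW
Heat supplied = 21630 kJ/min

Q_in = 21600 kJ/min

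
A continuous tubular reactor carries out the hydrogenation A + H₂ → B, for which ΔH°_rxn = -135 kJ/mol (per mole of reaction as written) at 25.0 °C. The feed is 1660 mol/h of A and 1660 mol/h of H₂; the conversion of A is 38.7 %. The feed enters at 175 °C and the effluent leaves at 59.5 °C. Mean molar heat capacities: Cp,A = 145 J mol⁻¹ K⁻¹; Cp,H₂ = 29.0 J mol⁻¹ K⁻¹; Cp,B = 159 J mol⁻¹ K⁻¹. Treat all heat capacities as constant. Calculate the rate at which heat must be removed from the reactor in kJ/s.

Extent of reaction ξ = 0.387 × 1660 = 642.42 mol/h
Reaction term: ξ·ΔH°_rxn = 642.42 × -135 = -86727 kJ/h
Sensible, feed 175→25 °C: -43326 kJ/h
Outlet flows (mol/h): A 1017.6, H₂ 1017.6, B 642.42
Sensible, products 25→59.5 °C: 9632.5 kJ/h
Q = ΔH = -120420 kJ/h = -33.45 kW
Heat removed = 33.45 kJ/s

Q_out = 33.5 kJ/s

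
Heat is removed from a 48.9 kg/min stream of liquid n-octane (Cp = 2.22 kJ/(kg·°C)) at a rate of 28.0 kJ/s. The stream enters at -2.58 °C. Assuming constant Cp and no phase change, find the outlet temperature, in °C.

Q = 28.0 kJ/s = 1680 kJ/min
ΔT = Q/(ṁ·Cp) = 1680/(48.9×2.22) = 15.476 K
T_out = -2.58 − 15.476 = -18.056 °C

T_out = -18.1 °C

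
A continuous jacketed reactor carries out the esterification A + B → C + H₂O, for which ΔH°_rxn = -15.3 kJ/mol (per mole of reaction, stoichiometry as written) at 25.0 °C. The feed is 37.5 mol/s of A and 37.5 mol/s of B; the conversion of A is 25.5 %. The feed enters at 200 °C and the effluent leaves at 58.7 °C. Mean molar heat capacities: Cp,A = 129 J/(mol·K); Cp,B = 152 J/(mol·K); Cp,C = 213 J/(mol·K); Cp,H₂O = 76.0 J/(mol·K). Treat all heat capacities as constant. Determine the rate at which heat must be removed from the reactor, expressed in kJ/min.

Q_out = 98000 kJ/min

Extent of reaction ξ = 0.255 × 37.5 = 9.5625 mol/s
Reaction term: ξ·ΔH°_rxn = 9.5625 × -15.3 = -146.31 kJ/s
Sensible, feed 200→25 °C: -1844.1 kJ/s
Outlet flows (mol/s): A 27.938, B 27.938, C 9.5625, H₂O 9.5625
Sensible, products 25→58.7 °C: 357.69 kJ/s
Q = ΔH = -1632.7 kJ/s = -1632.7 kW
Heat removed = 97961 kJ/min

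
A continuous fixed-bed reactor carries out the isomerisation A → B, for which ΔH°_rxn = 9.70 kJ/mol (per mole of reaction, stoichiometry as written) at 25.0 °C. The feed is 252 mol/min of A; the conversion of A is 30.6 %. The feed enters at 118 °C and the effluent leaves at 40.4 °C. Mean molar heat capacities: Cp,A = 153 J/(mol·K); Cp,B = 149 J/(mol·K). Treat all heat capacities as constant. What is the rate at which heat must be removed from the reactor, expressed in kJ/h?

Q_out = 135000 kJ/h

Extent of reaction ξ = 0.306 × 252 = 77.112 mol/min
Reaction term: ξ·ΔH°_rxn = 77.112 × 9.70 = 747.99 kJ/min
Sensible, feed 118→25 °C: -3585.7 kJ/min
Outlet flows (mol/min): A 174.89, B 77.112
Sensible, products 25→40.4 °C: 589.01 kJ/min
Q = ΔH = -2248.7 kJ/min = -37.478 kW
Heat removed = 134920 kJ/h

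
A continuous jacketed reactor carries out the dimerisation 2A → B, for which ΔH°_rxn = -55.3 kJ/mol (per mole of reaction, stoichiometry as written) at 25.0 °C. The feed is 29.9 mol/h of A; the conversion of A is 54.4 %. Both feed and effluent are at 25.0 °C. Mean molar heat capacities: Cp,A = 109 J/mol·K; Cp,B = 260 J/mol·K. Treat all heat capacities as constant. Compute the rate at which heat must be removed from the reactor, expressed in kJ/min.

Q_out = 7.50 kJ/min

Extent of reaction ξ = 0.544 × 29.9 / 2 = 8.1328 mol/h
Reaction term: ξ·ΔH°_rxn = 8.1328 × -55.3 = -449.74 kJ/h
Q = ΔH = -449.74 kJ/h = -0.12493 kW
Heat removed = 7.4957 kJ/min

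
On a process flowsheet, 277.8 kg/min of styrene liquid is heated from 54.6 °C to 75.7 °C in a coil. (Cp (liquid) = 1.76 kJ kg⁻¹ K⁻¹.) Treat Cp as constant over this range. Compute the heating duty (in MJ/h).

Q = 619 MJ/h

Q = ṁ·Cp·ΔT = 277.8 × 1.76 × (75.7 − 54.6) = 10316 kJ/min
Converting: 10316 / 60 s = 171.94 kW
Heating duty = 618.98 MJ/h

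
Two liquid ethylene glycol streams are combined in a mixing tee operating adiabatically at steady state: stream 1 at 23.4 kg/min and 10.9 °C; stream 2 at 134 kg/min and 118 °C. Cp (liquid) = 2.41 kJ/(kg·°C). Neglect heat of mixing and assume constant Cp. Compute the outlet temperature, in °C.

Adiabatic, steady state ⇒ Σ ṁᵢCp,ᵢ(T_out − Tᵢ) = 0
Σ ṁᵢCp,ᵢTᵢ = 23.4×2.41×10.9 + 134×2.41×118 = 38722
Σ ṁᵢCp,ᵢ = 23.4×2.41 + 134×2.41 = 379.33
T_out = 38722 / 379.33 = 102.08 °C

T_out = 102 °C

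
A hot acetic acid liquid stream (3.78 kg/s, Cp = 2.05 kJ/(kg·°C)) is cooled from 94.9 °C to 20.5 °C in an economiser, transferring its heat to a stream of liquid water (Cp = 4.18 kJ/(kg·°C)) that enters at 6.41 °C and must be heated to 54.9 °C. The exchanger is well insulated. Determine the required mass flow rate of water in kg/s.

Heat released by hot stream: Q = 3.78 × 2.05 × (94.9 − 20.5) = 576.53 kJ/s
Energy balance on cold side (adiabatic exchanger): Q = ṁ_c·Cp_c·(T_c,out − T_c,in)
ṁ_c = 576.53 / [4.18 × (54.9 − 6.41)] = 2.8444 kg/s

ṁ_c = 2.84 kg/s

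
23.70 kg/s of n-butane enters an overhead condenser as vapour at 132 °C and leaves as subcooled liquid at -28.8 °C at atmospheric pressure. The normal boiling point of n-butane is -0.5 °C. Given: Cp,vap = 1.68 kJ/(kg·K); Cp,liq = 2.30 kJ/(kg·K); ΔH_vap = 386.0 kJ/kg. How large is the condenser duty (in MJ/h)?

vapour 132→-0.5 °C: -222.6 kJ/kg
condensation at -0.5 °C: -386 kJ/kg
liquid -0.5→-28.8 °C: -65.09 kJ/kg
Δh = -222.6 + -386 + -65.09 = -673.69 kJ/kg
Q = ṁ·Δh = 23.70 kg/s × -673.69 kJ/kg = -15966 kJ/s
|Q| = 15966 kW = 57479 MJ/h

Q_c = 57500 MJ/h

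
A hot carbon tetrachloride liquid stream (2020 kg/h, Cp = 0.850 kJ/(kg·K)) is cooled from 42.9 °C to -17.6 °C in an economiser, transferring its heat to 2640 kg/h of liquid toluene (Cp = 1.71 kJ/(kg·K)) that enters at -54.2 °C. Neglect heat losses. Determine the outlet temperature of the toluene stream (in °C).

T_c,out = -31.2 °C

Heat released by hot stream: Q = 2020 × 0.850 × (42.9 − -17.6) = 103880 kJ/h
Energy balance on cold side (adiabatic exchanger): Q = ṁ_c·Cp_c·(T_c,out − T_c,in)
T_c,out = -54.2 + 103880/(2640 × 1.71) = -31.19 °C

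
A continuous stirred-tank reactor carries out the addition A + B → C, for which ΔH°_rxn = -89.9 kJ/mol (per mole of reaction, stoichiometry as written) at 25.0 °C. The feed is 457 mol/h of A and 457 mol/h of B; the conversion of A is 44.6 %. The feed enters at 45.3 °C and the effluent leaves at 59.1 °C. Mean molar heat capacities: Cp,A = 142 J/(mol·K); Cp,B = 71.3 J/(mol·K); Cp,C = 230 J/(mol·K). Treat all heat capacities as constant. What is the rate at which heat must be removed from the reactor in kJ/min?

Extent of reaction ξ = 0.446 × 457 = 203.82 mol/h
Reaction term: ξ·ΔH°_rxn = 203.82 × -89.9 = -18324 kJ/h
Sensible, feed 45.3→25 °C: -1978.8 kJ/h
Outlet flows (mol/h): A 253.18, B 253.18, C 203.82
Sensible, products 25→59.1 °C: 3440.1 kJ/h
Q = ΔH = -16862 kJ/h = -4.684 kW
Heat removed = 281.04 kJ/min

Q_out = 281 kJ/min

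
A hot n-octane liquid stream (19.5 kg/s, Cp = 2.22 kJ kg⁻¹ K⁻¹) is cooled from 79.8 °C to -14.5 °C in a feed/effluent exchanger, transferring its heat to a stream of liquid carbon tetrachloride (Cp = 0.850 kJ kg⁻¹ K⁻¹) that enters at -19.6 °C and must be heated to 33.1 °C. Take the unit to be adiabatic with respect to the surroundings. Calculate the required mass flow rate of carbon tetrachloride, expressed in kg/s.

ṁ_c = 91.1 kg/s

Heat released by hot stream: Q = 19.5 × 2.22 × (79.8 − -14.5) = 4082.2 kJ/s
Energy balance on cold side (adiabatic exchanger): Q = ṁ_c·Cp_c·(T_c,out − T_c,in)
ṁ_c = 4082.2 / [0.850 × (33.1 − -19.6)] = 91.132 kg/s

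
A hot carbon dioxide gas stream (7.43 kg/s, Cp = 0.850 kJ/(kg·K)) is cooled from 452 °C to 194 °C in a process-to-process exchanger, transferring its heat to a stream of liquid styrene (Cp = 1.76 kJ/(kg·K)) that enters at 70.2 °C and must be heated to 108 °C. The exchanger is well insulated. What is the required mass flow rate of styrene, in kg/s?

Heat released by hot stream: Q = 7.43 × 0.850 × (452 − 194) = 1629.4 kJ/s
Energy balance on cold side (adiabatic exchanger): Q = ṁ_c·Cp_c·(T_c,out − T_c,in)
ṁ_c = 1629.4 / [1.76 × (108 − 70.2)] = 24.492 kg/s

ṁ_c = 24.5 kg/s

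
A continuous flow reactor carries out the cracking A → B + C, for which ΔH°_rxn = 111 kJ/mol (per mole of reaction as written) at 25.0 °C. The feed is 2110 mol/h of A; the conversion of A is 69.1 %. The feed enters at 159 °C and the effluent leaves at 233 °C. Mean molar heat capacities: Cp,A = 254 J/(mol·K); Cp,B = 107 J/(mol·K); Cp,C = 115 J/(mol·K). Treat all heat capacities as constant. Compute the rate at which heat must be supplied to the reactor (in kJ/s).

Extent of reaction ξ = 0.691 × 2110 = 1458 mol/h
Reaction term: ξ·ΔH°_rxn = 1458 × 111 = 161840 kJ/h
Sensible, feed 159→25 °C: -71816 kJ/h
Outlet flows (mol/h): A 651.99, B 1458, C 1458
Sensible, products 25→233 °C: 101770 kJ/h
Q = ΔH = 191790 kJ/h = 53.276 kW
Heat supplied = 53.276 kJ/s

Q_in = 53.3 kJ/s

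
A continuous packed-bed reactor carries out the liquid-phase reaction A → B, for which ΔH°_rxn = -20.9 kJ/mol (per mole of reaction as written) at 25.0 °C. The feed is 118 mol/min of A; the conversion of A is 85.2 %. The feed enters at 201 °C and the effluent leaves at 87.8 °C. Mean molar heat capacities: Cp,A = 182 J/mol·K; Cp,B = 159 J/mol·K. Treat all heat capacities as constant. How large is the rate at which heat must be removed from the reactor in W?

Extent of reaction ξ = 0.852 × 118 = 100.54 mol/min
Reaction term: ξ·ΔH°_rxn = 100.54 × -20.9 = -2101.2 kJ/min
Sensible, feed 201→25 °C: -3779.8 kJ/min
Outlet flows (mol/min): A 17.464, B 100.54
Sensible, products 25→87.8 °C: 1203.5 kJ/min
Q = ΔH = -4677.5 kJ/min = -77.958 kW
Heat removed = 77958 W

Q_out = 78000 W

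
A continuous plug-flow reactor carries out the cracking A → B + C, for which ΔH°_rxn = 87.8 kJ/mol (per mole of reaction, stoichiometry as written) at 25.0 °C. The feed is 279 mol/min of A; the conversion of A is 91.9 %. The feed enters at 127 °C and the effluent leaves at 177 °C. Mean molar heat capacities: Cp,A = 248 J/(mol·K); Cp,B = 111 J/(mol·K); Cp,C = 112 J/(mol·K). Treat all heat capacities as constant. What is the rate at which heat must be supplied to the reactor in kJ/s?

Q_in = 417 kJ/s

Extent of reaction ξ = 0.919 × 279 = 256.4 mol/min
Reaction term: ξ·ΔH°_rxn = 256.4 × 87.8 = 22512 kJ/min
Sensible, feed 127→25 °C: -7057.6 kJ/min
Outlet flows (mol/min): A 22.599, B 256.4, C 256.4
Sensible, products 25→177 °C: 9542.9 kJ/min
Q = ΔH = 24997 kJ/min = 416.62 kW
Heat supplied = 416.62 kJ/s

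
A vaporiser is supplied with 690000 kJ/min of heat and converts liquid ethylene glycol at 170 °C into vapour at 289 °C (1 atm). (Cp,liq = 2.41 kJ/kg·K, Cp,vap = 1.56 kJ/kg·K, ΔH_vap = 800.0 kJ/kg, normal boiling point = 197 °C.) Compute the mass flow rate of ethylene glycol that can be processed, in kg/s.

Δh = 2.41×(197−170) + 800.0 + 1.56×(289−197) = 1008.6 kJ/kg
Q = 690000 kJ/min = 11500 kJ/s = 11500 kJ/s
ṁ = Q/Δh = 11500 / 1008.6 = 11.402 kg/s

ṁ = 11.4 kg/s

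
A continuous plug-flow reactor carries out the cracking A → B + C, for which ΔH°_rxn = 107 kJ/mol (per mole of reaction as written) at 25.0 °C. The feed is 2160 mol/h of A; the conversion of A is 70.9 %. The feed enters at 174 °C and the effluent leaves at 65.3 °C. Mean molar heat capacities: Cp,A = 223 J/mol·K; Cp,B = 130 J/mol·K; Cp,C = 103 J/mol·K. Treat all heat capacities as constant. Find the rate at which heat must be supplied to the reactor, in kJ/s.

Q_in = 31.1 kJ/s

Extent of reaction ξ = 0.709 × 2160 = 1531.4 mol/h
Reaction term: ξ·ΔH°_rxn = 1531.4 × 107 = 163860 kJ/h
Sensible, feed 174→25 °C: -71770 kJ/h
Outlet flows (mol/h): A 628.56, B 1531.4, C 1531.4
Sensible, products 25→65.3 °C: 20029 kJ/h
Q = ΔH = 112120 kJ/h = 31.145 kW
Heat supplied = 31.145 kJ/s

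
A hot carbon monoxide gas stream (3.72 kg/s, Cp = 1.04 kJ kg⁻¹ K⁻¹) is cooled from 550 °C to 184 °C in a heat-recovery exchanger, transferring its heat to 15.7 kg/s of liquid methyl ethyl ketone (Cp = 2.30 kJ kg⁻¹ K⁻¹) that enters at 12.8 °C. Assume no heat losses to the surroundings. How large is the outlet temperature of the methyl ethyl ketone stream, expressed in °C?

T_c,out = 52.0 °C

Heat released by hot stream: Q = 3.72 × 1.04 × (550 − 184) = 1416 kJ/s
Energy balance on cold side (adiabatic exchanger): Q = ṁ_c·Cp_c·(T_c,out − T_c,in)
T_c,out = 12.8 + 1416/(15.7 × 2.30) = 52.013 °C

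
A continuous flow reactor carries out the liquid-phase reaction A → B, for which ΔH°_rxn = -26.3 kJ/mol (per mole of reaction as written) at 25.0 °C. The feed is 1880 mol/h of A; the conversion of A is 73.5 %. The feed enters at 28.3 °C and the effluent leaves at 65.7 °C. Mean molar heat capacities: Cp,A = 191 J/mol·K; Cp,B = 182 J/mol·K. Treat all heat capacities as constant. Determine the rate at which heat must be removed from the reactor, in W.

Extent of reaction ξ = 0.735 × 1880 = 1381.8 mol/h
Reaction term: ξ·ΔH°_rxn = 1381.8 × -26.3 = -36341 kJ/h
Sensible, feed 28.3→25 °C: -1185 kJ/h
Outlet flows (mol/h): A 498.2, B 1381.8
Sensible, products 25→65.7 °C: 14108 kJ/h
Q = ΔH = -23418 kJ/h = -6.505 kW
Heat removed = 6505 W

Q_out = 6500 W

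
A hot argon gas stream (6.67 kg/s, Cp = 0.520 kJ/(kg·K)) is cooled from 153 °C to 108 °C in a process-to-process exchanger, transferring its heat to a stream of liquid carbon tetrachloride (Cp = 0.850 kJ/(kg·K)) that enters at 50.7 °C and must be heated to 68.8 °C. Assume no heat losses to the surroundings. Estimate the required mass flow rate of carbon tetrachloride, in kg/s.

ṁ_c = 10.1 kg/s

Heat released by hot stream: Q = 6.67 × 0.520 × (153 − 108) = 156.08 kJ/s
Energy balance on cold side (adiabatic exchanger): Q = ṁ_c·Cp_c·(T_c,out − T_c,in)
ṁ_c = 156.08 / [0.850 × (68.8 − 50.7)] = 10.145 kg/s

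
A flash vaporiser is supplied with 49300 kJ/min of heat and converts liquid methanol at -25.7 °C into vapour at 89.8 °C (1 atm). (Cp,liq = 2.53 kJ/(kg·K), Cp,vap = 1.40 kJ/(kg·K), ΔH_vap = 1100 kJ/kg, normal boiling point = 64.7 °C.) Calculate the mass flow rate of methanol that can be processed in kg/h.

Δh = 2.53×(64.7−-25.7) + 1100 + 1.40×(89.8−64.7) = 1363.9 kJ/kg
Q = 49300 kJ/min = 821.67 kJ/s = 2.958e+06 kJ/h
ṁ = Q/Δh = 2.958e+06 / 1363.9 = 2168.9 kg/h

ṁ = 2170 kg/h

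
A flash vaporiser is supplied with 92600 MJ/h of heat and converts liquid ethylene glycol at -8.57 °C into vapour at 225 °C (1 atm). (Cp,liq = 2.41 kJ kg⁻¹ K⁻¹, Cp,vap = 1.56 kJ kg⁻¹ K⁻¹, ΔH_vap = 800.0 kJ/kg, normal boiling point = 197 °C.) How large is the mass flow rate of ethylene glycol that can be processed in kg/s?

ṁ = 19.2 kg/s

Δh = 2.41×(197−-8.57) + 800.0 + 1.56×(225−197) = 1339.1 kJ/kg
Q = 92600 MJ/h = 25722 kJ/s = 25722 kJ/s
ṁ = Q/Δh = 25722 / 1339.1 = 19.209 kg/s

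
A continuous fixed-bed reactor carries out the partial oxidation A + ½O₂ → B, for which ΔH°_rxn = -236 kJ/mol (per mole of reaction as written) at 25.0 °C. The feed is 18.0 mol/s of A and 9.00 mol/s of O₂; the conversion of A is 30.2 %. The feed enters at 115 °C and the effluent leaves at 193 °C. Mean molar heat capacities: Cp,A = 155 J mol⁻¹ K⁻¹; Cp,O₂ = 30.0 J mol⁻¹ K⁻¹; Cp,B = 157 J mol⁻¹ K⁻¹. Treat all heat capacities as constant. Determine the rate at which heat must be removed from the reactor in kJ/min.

Q_out = 63400 kJ/min

Extent of reaction ξ = 0.302 × 18.0 = 5.436 mol/s
Reaction term: ξ·ΔH°_rxn = 5.436 × -236 = -1282.9 kJ/s
Sensible, feed 115→25 °C: -275.4 kJ/s
Outlet flows (mol/s): A 12.564, O₂ 6.282, B 5.436
Sensible, products 25→193 °C: 502.21 kJ/s
Q = ΔH = -1056.1 kJ/s = -1056.1 kW
Heat removed = 63365 kJ/min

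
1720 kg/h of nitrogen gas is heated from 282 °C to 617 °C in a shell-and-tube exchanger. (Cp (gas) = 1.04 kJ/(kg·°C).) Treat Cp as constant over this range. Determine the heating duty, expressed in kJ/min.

Q = 9990 kJ/min

Q = ṁ·Cp·ΔT = 1720 × 1.04 × (617 − 282) = 599250 kJ/h
Converting: 599250 / 3600 s = 166.46 kW
Heating duty = 9987.5 kJ/min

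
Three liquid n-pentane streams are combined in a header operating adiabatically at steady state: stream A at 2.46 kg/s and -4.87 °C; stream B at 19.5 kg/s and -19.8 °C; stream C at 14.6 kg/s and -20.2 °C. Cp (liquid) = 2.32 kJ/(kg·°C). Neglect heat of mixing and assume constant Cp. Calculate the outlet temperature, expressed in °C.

T_out = -19.0 °C

No heat crosses the boundary, so H_out = H_in.
Σ ṁᵢCp,ᵢTᵢ = 2.46×2.32×-4.87 + 19.5×2.32×-19.8 + 14.6×2.32×-20.2 = -1607.8
Σ ṁᵢCp,ᵢ = 2.46×2.32 + 19.5×2.32 + 14.6×2.32 = 84.819
T_out = -1607.8 / 84.819 = -18.955 °C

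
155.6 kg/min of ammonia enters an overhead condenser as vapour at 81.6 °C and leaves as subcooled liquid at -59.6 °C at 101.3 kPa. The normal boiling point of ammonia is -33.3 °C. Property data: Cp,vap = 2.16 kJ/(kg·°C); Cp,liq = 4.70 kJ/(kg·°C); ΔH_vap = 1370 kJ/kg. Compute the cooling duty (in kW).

vapour 81.6→-33.3 °C: -248.18 kJ/kg
condensation at -33.3 °C: -1370 kJ/kg
liquid -33.3→-59.6 °C: -123.61 kJ/kg
Δh = -248.18 + -1370 + -123.61 = -1741.8 kJ/kg
Q = ṁ·Δh = 155.6 kg/min × -1741.8 kJ/kg = -271020 kJ/min
|Q| = 4517.1 kW

Q_c = 4520 kW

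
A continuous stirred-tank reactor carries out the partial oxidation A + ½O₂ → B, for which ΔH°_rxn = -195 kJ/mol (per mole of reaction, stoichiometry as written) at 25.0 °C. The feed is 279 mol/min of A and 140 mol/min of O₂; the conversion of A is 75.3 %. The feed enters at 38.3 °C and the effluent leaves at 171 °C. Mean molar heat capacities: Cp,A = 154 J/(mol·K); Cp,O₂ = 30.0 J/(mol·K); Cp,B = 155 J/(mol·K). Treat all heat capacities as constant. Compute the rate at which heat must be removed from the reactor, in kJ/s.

Q_out = 586 kJ/s

Extent of reaction ξ = 0.753 × 279 = 210.09 mol/min
Reaction term: ξ·ΔH°_rxn = 210.09 × -195 = -40967 kJ/min
Sensible, feed 38.3→25 °C: -627.31 kJ/min
Outlet flows (mol/min): A 68.913, O₂ 34.957, B 210.09
Sensible, products 25→171 °C: 6456.8 kJ/min
Q = ΔH = -35137 kJ/min = -585.62 kW
Heat removed = 585.62 kJ/s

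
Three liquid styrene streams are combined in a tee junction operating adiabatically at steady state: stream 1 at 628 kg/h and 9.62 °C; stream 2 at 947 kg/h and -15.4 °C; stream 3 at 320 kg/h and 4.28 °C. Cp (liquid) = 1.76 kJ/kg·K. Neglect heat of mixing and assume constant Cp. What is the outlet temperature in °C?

Energy balance with Q = 0: Σ ṁᵢCp,ᵢ(T_out − Tᵢ) = 0
Σ ṁᵢCp,ᵢTᵢ = 628×1.76×9.62 + 947×1.76×-15.4 + 320×1.76×4.28 = -12624
Σ ṁᵢCp,ᵢ = 628×1.76 + 947×1.76 + 320×1.76 = 3335.2
T_out = -12624 / 3335.2 = -3.7851 °C

T_out = -3.79 °C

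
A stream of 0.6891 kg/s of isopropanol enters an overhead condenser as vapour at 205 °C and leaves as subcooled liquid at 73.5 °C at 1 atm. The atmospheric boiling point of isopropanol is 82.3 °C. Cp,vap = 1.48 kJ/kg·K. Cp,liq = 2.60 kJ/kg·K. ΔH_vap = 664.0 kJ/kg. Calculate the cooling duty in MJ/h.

Q_c = 2150 MJ/h

vapour 205→82.3 °C: -181.6 kJ/kg
condensation at 82.3 °C: -664 kJ/kg
liquid 82.3→73.5 °C: -22.88 kJ/kg
Δh = -181.6 + -664 + -22.88 = -868.48 kJ/kg
Q = ṁ·Δh = 0.6891 kg/s × -868.48 kJ/kg = -598.47 kJ/s
|Q| = 598.47 kW = 2154.5 MJ/h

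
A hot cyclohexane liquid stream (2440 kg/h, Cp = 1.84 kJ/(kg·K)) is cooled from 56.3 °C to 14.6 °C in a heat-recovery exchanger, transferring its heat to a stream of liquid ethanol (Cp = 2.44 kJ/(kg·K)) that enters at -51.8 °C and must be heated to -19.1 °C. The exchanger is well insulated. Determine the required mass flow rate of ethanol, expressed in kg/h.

Heat released by hot stream: Q = 2440 × 1.84 × (56.3 − 14.6) = 187220 kJ/h
Energy balance on cold side (adiabatic exchanger): Q = ṁ_c·Cp_c·(T_c,out − T_c,in)
ṁ_c = 187220 / [2.44 × (-19.1 − -51.8)] = 2346.4 kg/h

ṁ_c = 2350 kg/h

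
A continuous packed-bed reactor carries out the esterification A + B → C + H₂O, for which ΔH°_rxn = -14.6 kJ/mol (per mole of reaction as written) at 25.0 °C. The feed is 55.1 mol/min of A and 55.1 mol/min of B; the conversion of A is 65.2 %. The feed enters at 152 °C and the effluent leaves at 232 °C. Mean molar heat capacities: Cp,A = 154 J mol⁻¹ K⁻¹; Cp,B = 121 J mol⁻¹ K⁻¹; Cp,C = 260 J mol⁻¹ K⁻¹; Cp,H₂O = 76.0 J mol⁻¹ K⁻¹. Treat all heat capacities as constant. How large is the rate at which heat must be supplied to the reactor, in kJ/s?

Extent of reaction ξ = 0.652 × 55.1 = 35.925 mol/min
Reaction term: ξ·ΔH°_rxn = 35.925 × -14.6 = -524.51 kJ/min
Sensible, feed 152→25 °C: -1924.4 kJ/min
Outlet flows (mol/min): A 19.175, B 19.175, C 35.925, H₂O 35.925
Sensible, products 25→232 °C: 3590.2 kJ/min
Q = ΔH = 1141.3 kJ/min = 19.022 kW
Heat supplied = 19.022 kJ/s

Q_in = 19.0 kJ/s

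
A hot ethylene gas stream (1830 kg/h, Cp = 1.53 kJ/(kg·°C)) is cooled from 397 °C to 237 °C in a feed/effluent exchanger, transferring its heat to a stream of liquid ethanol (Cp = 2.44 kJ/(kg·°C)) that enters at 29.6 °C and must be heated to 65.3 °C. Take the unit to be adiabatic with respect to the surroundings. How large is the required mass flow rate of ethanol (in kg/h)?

ṁ_c = 5140 kg/h

Heat released by hot stream: Q = 1830 × 1.53 × (397 − 237) = 447980 kJ/h
Energy balance on cold side (adiabatic exchanger): Q = ṁ_c·Cp_c·(T_c,out − T_c,in)
ṁ_c = 447980 / [2.44 × (65.3 − 29.6)] = 5142.9 kg/h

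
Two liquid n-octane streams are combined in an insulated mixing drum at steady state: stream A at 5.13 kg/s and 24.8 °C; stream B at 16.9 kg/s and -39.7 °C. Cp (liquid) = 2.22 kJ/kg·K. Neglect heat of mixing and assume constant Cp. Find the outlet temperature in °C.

T_out = -24.7 °C

No heat crosses the boundary, so H_out = H_in.
Σ ṁᵢCp,ᵢTᵢ = 5.13×2.22×24.8 + 16.9×2.22×-39.7 = -1207
Σ ṁᵢCp,ᵢ = 5.13×2.22 + 16.9×2.22 = 48.907
T_out = -1207 / 48.907 = -24.68 °C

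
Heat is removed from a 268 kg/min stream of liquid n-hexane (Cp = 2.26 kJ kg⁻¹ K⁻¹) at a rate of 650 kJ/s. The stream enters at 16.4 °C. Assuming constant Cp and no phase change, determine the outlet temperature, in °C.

T_out = -48.0 °C

Q = 650 kJ/s = 39000 kJ/min
ΔT = Q/(ṁ·Cp) = 39000/(268×2.26) = 64.39 K
T_out = 16.4 − 64.39 = -47.99 °C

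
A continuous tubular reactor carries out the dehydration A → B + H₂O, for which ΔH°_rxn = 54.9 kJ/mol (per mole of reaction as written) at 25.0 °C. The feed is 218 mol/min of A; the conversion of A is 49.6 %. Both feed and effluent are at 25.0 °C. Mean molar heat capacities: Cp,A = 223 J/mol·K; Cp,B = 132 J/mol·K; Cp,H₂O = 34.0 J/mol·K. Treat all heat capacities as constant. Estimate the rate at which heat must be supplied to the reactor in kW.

Extent of reaction ξ = 0.496 × 218 = 108.13 mol/min
Reaction term: ξ·ΔH°_rxn = 108.13 × 54.9 = 5936.2 kJ/min
Q = ΔH = 5936.2 kJ/min = 98.937 kW
Heat supplied = 98.937 kW

Q_in = 98.9 kW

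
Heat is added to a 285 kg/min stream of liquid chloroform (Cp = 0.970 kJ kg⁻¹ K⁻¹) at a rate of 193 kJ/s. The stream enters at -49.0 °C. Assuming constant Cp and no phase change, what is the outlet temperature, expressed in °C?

T_out = -7.11 °C

Q = 193 kJ/s = 11580 kJ/min
ΔT = Q/(ṁ·Cp) = 11580/(285×0.970) = 41.888 K
T_out = -49.0 + 41.888 = -7.1118 °C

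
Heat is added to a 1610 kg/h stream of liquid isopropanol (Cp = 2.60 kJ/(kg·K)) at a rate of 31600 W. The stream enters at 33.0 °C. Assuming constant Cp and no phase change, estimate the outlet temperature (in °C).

T_out = 60.2 °C

Q = 31600 W = 113760 kJ/h
ΔT = Q/(ṁ·Cp) = 113760/(1610×2.60) = 27.176 K
T_out = 33.0 + 27.176 = 60.176 °C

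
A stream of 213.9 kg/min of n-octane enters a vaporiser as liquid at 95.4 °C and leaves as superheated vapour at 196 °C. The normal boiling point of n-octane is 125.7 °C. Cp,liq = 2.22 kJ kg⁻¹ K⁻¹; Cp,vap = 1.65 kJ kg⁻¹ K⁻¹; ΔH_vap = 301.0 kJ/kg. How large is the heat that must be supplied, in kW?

Q = 1730 kW

liquid 95.4→125.7 °C: 67.266 kJ/kg
vaporisation at 125.7 °C: 301 kJ/kg
vapour 125.7→196 °C: 115.99 kJ/kg
Δh = 67.266 + 301 + 115.99 = 484.26 kJ/kg
Q = ṁ·Δh = 213.9 kg/min × 484.26 kJ/kg = 103580 kJ/min
|Q| = 1726.4 kW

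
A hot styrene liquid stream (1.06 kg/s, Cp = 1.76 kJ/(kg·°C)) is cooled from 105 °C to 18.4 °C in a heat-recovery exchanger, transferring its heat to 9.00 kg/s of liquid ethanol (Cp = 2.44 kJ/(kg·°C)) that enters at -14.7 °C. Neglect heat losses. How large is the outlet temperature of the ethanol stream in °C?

T_c,out = -7.34 °C

Heat released by hot stream: Q = 1.06 × 1.76 × (105 − 18.4) = 161.56 kJ/s
Energy balance on cold side (adiabatic exchanger): Q = ṁ_c·Cp_c·(T_c,out − T_c,in)
T_c,out = -14.7 + 161.56/(9.00 × 2.44) = -7.3429 °C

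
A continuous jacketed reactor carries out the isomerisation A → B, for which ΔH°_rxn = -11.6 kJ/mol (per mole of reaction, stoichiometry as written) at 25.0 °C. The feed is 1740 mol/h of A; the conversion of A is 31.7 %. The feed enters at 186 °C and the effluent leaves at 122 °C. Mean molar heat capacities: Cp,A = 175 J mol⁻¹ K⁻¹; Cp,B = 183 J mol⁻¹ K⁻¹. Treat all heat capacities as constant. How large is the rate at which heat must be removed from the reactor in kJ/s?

Q_out = 7.07 kJ/s

Extent of reaction ξ = 0.317 × 1740 = 551.58 mol/h
Reaction term: ξ·ΔH°_rxn = 551.58 × -11.6 = -6398.3 kJ/h
Sensible, feed 186→25 °C: -49024 kJ/h
Outlet flows (mol/h): A 1188.4, B 551.58
Sensible, products 25→122 °C: 29965 kJ/h
Q = ΔH = -25458 kJ/h = -7.0718 kW
Heat removed = 7.0718 kJ/s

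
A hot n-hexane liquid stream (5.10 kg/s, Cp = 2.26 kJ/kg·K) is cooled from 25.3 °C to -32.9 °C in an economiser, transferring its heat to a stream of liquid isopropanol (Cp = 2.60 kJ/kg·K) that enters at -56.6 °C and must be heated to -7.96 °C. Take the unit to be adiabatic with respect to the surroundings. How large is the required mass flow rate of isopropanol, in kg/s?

ṁ_c = 5.30 kg/s

Heat released by hot stream: Q = 5.10 × 2.26 × (25.3 − -32.9) = 670.81 kJ/s
Energy balance on cold side (adiabatic exchanger): Q = ṁ_c·Cp_c·(T_c,out − T_c,in)
ṁ_c = 670.81 / [2.60 × (-7.96 − -56.6)] = 5.3044 kg/s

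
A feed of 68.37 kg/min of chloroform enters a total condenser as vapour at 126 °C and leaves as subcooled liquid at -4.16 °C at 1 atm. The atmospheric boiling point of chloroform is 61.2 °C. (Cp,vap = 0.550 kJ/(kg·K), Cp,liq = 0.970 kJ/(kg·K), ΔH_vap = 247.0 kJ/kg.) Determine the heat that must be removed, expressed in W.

vapour 126→61.2 °C: -35.64 kJ/kg
condensation at 61.2 °C: -247 kJ/kg
liquid 61.2→-4.16 °C: -63.399 kJ/kg
Δh = -35.64 + -247 + -63.399 = -346.04 kJ/kg
Q = ṁ·Δh = 68.37 kg/min × -346.04 kJ/kg = -23659 kJ/min
|Q| = 394.31 kW = 394310 W

Q_c = 394000 W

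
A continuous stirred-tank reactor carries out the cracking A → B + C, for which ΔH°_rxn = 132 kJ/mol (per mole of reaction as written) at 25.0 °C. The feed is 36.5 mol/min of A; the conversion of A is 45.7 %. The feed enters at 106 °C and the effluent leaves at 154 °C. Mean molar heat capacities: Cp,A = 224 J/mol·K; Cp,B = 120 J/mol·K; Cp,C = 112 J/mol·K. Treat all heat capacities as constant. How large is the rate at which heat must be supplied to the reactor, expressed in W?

Extent of reaction ξ = 0.457 × 36.5 = 16.681 mol/min
Reaction term: ξ·ΔH°_rxn = 16.681 × 132 = 2201.8 kJ/min
Sensible, feed 106→25 °C: -662.26 kJ/min
Outlet flows (mol/min): A 19.819, B 16.681, C 16.681
Sensible, products 25→154 °C: 1071.9 kJ/min
Q = ΔH = 2611.5 kJ/min = 43.525 kW
Heat supplied = 43525 W

Q_in = 43500 W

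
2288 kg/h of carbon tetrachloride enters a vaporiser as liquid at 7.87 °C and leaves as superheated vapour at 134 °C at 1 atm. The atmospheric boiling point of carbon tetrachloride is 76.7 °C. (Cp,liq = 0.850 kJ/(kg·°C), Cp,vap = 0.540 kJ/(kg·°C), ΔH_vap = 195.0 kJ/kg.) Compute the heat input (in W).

liquid 7.87→76.7 °C: 58.505 kJ/kg
vaporisation at 76.7 °C: 195 kJ/kg
vapour 76.7→134 °C: 30.942 kJ/kg
Δh = 58.505 + 195 + 30.942 = 284.45 kJ/kg
Q = ṁ·Δh = 2288 kg/h × 284.45 kJ/kg = 650820 kJ/h
|Q| = 180.78 kW = 180780 W

Q = 181000 W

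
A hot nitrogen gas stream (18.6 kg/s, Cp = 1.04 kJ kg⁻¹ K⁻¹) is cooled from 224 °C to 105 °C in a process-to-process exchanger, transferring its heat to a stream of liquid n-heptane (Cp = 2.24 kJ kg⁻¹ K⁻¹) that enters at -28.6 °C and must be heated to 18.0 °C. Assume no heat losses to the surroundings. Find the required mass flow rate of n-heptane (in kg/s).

ṁ_c = 22.1 kg/s

Heat released by hot stream: Q = 18.6 × 1.04 × (224 − 105) = 2301.9 kJ/s
Energy balance on cold side (adiabatic exchanger): Q = ṁ_c·Cp_c·(T_c,out − T_c,in)
ṁ_c = 2301.9 / [2.24 × (18.0 − -28.6)] = 22.053 kg/s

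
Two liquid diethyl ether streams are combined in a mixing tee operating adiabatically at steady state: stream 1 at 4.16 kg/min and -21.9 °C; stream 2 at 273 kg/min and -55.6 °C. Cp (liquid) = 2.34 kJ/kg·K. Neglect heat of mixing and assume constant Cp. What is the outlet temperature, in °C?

Energy balance with Q = 0: Σ ṁᵢCp,ᵢ(T_out − Tᵢ) = 0
Σ ṁᵢCp,ᵢTᵢ = 4.16×2.34×-21.9 + 273×2.34×-55.6 = -35732
Σ ṁᵢCp,ᵢ = 4.16×2.34 + 273×2.34 = 648.55
T_out = -35732 / 648.55 = -55.094 °C

T_out = -55.1 °C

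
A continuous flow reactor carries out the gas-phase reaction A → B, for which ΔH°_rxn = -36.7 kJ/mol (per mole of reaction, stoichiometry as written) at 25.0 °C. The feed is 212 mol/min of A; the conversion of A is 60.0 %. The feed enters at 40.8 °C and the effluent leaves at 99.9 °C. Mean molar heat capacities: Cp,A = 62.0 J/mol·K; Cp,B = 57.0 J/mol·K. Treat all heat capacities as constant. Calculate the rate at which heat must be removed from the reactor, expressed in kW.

Extent of reaction ξ = 0.600 × 212 = 127.2 mol/min
Reaction term: ξ·ΔH°_rxn = 127.2 × -36.7 = -4668.2 kJ/min
Sensible, feed 40.8→25 °C: -207.68 kJ/min
Outlet flows (mol/min): A 84.8, B 127.2
Sensible, products 25→99.9 °C: 936.85 kJ/min
Q = ΔH = -3939.1 kJ/min = -65.651 kW
Heat removed = 65.651 kW

Q_out = 65.7 kW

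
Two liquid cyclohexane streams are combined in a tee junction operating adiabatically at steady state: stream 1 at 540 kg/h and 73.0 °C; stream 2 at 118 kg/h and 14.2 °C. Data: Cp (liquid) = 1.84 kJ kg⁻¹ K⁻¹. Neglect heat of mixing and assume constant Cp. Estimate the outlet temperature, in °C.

T_out = 62.5 °C

Energy balance with Q = 0: Σ ṁᵢCp,ᵢ(T_out − Tᵢ) = 0
T_out = Σ ṁᵢCp,ᵢTᵢ / Σ ṁᵢCp,ᵢ
      = 75616 / 1210.7 = 62.455 °C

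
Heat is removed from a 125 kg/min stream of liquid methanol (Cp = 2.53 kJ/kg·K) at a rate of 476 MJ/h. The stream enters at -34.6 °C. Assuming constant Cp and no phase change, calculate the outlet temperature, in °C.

T_out = -59.7 °C

Q = 476 MJ/h = 7933.3 kJ/min
ΔT = Q/(ṁ·Cp) = 7933.3/(125×2.53) = 25.086 K
T_out = -34.6 − 25.086 = -59.686 °C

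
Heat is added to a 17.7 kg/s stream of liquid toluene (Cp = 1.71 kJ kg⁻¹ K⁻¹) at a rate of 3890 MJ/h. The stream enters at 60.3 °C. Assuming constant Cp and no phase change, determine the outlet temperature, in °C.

Q = 3890 MJ/h = 1080.6 kJ/s
ΔT = Q/(ṁ·Cp) = 1080.6/(17.7×1.71) = 35.701 K
T_out = 60.3 + 35.701 = 96.001 °C

T_out = 96.0 °C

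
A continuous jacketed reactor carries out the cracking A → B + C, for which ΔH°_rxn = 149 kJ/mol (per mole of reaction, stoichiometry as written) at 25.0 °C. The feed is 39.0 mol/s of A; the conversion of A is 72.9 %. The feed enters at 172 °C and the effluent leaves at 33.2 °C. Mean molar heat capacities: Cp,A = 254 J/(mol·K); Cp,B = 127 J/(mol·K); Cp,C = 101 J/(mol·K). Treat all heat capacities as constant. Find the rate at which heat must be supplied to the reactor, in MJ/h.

Extent of reaction ξ = 0.729 × 39.0 = 28.431 mol/s
Reaction term: ξ·ΔH°_rxn = 28.431 × 149 = 4236.2 kJ/s
Sensible, feed 172→25 °C: -1456.2 kJ/s
Outlet flows (mol/s): A 10.569, B 28.431, C 28.431
Sensible, products 25→33.2 °C: 75.168 kJ/s
Q = ΔH = 2855.2 kJ/s = 2855.2 kW
Heat supplied = 10279 MJ/h

Q_in = 10300 MJ/h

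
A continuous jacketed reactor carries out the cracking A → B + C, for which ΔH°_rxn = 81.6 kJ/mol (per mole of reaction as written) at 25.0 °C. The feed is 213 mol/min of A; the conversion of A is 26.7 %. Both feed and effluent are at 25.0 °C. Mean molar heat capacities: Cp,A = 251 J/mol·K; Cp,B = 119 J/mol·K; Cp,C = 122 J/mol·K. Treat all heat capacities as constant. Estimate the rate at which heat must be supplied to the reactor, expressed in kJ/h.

Extent of reaction ξ = 0.267 × 213 = 56.871 mol/min
Reaction term: ξ·ΔH°_rxn = 56.871 × 81.6 = 4640.7 kJ/min
Q = ΔH = 4640.7 kJ/min = 77.345 kW
Heat supplied = 278440 kJ/h

Q_in = 278000 kJ/h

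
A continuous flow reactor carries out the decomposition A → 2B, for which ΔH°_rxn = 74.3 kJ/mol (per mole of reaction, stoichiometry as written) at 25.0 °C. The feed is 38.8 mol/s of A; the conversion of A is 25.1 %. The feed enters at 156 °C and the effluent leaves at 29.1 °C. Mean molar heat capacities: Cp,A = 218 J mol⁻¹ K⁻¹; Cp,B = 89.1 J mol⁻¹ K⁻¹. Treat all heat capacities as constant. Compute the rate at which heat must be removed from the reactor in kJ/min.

Extent of reaction ξ = 0.251 × 38.8 = 9.7388 mol/s
Reaction term: ξ·ΔH°_rxn = 9.7388 × 74.3 = 723.59 kJ/s
Sensible, feed 156→25 °C: -1108.1 kJ/s
Outlet flows (mol/s): A 29.061, B 19.478
Sensible, products 25→29.1 °C: 33.09 kJ/s
Q = ΔH = -351.37 kJ/s = -351.37 kW
Heat removed = 21082 kJ/min

Q_out = 21100 kJ/min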